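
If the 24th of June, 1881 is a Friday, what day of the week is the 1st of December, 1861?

Sunday

Count forward from the earlier date (December 1, 1861) to the later (June 24, 1881):
Day-of-year of December 1, 1861: 335.
Day-of-year of June 24, 1881: 175.
1861 has 365 days, so 365 − 335 = 30 days remain in 1861.
Full years 1862–1880: 14 common + 5 leap = 14×365 + 5×366 = 6940 days.
Total: 30 + 6940 + 175 = 7145 days.
7145 mod 7 = 5, so 5 days before Friday is Sunday.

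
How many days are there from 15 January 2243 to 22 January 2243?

Within January 2243: 22 − 15 = 7 days.

7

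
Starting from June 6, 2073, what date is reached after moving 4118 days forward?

September 14, 2084

Count 4118 days after June 6, 2073:
From June 6, 2073 to June 6, 2084: 11 years, of which 3 contain a Feb 29 — 8×365 + 3×366 = 4018 days.
June 2084: 30 − 6 = 24 days remain.
Then July (31), August (31): 31 + 31 = 62 days.
September 1–14, 2084: 14 days.
Residual: 100 days.
Total: 4118 days.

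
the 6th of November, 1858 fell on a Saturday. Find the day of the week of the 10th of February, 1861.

Day-of-year of November 6, 1858: 310.
Day-of-year of February 10, 1861: 41.
1858 has 365 days, so 365 − 310 = 55 days remain in 1858.
Full years: 1859: 365; 1860: 366. Sum = 731.
Total: 55 + 731 + 41 = 827 days.
827 mod 7 = 1, so 1 day after Saturday is Sunday.

Sunday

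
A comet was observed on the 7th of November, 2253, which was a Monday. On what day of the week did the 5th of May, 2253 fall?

Count forward from the earlier date (May 5, 2253) to the later (November 7, 2253):
May 2253: 31 − 5 = 26 days remain.
Then June (30), July (31), August (31), September (30), October (31): 30 + 31 + 31 + 30 + 31 = 153 days.
November 1–7, 2253: 7 days.
Total: 26 + 153 + 7 = 186 days.
186 mod 7 = 4, so 4 days before Monday is Thursday.

Thursday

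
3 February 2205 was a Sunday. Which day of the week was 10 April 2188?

Thursday

Count forward from the earlier date (April 10, 2188) to the later (February 3, 2205):
From April 10, 2188 to April 10, 2204: 16 years, of which 3 contain a Feb 29 — 13×365 + 3×366 = 5843 days.
(2200 is not a leap year (divisible by 100 but not 400).)
April 2204: 30 − 10 = 20 days remain.
Then 9 full months totalling 276 days.
February 1–3, 2205: 3 days (2205 is not a leap year).
Residual: 299 days.
Total: 6142 days.
6142 mod 7 = 3, so 3 days before Sunday is Thursday.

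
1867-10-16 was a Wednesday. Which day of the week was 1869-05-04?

October 16, 1867 → October 16, 1868: 366 days (1868 is a leap year).
October 1868: 31 − 16 = 15 days remain.
Then November (30), December (31), January (31), February 1869 (28), March (31), April (30): 30 + 31 + 31 + 28 + 31 + 30 = 181 days.
May 1–4, 1869: 4 days.
Residual: 200 days.
Total: 566 days.
566 mod 7 = 6, so 6 days after Wednesday is Tuesday.

Tuesday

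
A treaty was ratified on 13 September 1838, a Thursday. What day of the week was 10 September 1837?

Sunday

Count forward from the earlier date (September 10, 1837) to the later (September 13, 1838):
September 1837: 30 − 10 = 20 days remain.
Then 11 full months totalling 335 days.
September 1–13, 1838: 13 days.
Total: 20 + 335 + 13 = 368 days.
368 mod 7 = 4, so 4 days before Thursday is Sunday.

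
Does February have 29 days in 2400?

2400 is a leap year (divisible by 400).

Yes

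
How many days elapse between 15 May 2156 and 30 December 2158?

959

May 2156: 31 − 15 = 16 days remain.
Then 30 full months totalling 913 days.
December 1–30, 2158: 30 days.
Total: 16 + 913 + 30 = 959 days.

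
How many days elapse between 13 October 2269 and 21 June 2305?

From October 13, 2269 to October 13, 2304: 35 years, of which 8 contain a Feb 29 — 27×365 + 8×366 = 12783 days.
(2300 is not a leap year (divisible by 100 but not 400).)
October 2304: 31 − 13 = 18 days remain.
Then November (30), December (31), January (31), February 2305 (28), March (31), April (30), May (31): 30 + 31 + 31 + 28 + 31 + 30 + 31 = 212 days.
June 1–21, 2305: 21 days.
Residual: 251 days.
Total: 13034 days.

13034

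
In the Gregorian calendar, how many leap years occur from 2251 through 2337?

21

Years divisible by 4: 2252, 2256, …, 2336 — 22 in all.
Of these, 2300 is divisible by 100 but not 400, so not leap.
Leap years: 22 − 1 = 21.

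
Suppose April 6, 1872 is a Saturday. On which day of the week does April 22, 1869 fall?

Count forward from the earlier date (April 22, 1869) to the later (April 6, 1872):
Day-of-year of April 22, 1869: 112.
Day-of-year of April 6, 1872: 97.
1869 has 365 days, so 365 − 112 = 253 days remain in 1869.
Full years: 1870: 365; 1871: 365. Sum = 730.
Total: 253 + 730 + 97 = 1080 days.
1080 mod 7 = 2, so 2 days before Saturday is Thursday.

Thursday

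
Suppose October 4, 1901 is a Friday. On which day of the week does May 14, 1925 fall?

Thursday

From October 4, 1901 to October 4, 1924: 23 years, of which 6 contain a Feb 29 — 17×365 + 6×366 = 8401 days.
October 1924: 31 − 4 = 27 days remain.
Then November (30), December (31), January (31), February 1925 (28), March (31), April (30): 30 + 31 + 31 + 28 + 31 + 30 = 181 days.
May 1–14, 1925: 14 days.
Residual: 222 days.
Total: 8623 days.
8623 mod 7 = 6, so 6 days after Friday is Thursday.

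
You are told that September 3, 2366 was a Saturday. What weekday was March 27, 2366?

Sunday

Count forward from the earlier date (March 27, 2366) to the later (September 3, 2366):
March 2366: 31 − 27 = 4 days remain.
Then April (30), May (31), June (30), July (31), August (31): 30 + 31 + 30 + 31 + 31 = 153 days.
September 1–3, 2366: 3 days.
Total: 4 + 153 + 3 = 160 days.
160 mod 7 = 6, so 6 days before Saturday is Sunday.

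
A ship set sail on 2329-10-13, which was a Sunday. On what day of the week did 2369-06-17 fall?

Day-of-year of October 13, 2329: 286.
Day-of-year of June 17, 2369: 168.
2329 has 365 days, so 365 − 286 = 79 days remain in 2329.
Full years 2330–2368: 29 common + 10 leap = 29×365 + 10×366 = 14245 days.
Total: 79 + 14245 + 168 = 14492 days.
14492 mod 7 = 2, so 2 days after Sunday is Tuesday.

Tuesday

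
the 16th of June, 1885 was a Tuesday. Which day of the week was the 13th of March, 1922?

From June 16, 1885 to June 16, 1921: 36 years, of which 8 contain a Feb 29 — 28×365 + 8×366 = 13148 days.
(1900 is not a leap year (divisible by 100 but not 400).)
June 1921: 30 − 16 = 14 days remain.
Then July (31), August (31), September (30), October (31), November (30), December (31), January (31), February 1922 (28): 31 + 31 + 30 + 31 + 30 + 31 + 31 + 28 = 243 days.
March 1–13, 1922: 13 days.
Residual: 270 days.
Total: 13418 days.
13418 mod 7 = 6, so 6 days after Tuesday is Monday.

Monday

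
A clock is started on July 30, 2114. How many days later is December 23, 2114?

146

July 2114: 31 − 30 = 1 day remains.
Then August (31), September (30), October (31), November (30): 31 + 30 + 31 + 30 = 122 days.
December 1–23, 2114: 23 days.
Total: 1 + 122 + 23 = 146 days.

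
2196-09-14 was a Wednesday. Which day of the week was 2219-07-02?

From September 14, 2196 to September 14, 2218: 22 years, of which 4 contain a Feb 29 — 18×365 + 4×366 = 8034 days.
(2200 is not a leap year (divisible by 100 but not 400).)
September 2218: 30 − 14 = 16 days remain.
Then 9 full months totalling 273 days.
July 1–2, 2219: 2 days.
Residual: 291 days.
Total: 8325 days.
8325 mod 7 = 2, so 2 days after Wednesday is Friday.

Friday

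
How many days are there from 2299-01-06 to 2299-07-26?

January 2299: 31 − 6 = 25 days remain.
Then February 2299 (28), March (31), April (30), May (31), June (30): 28 + 31 + 30 + 31 + 30 = 150 days.
July 1–26, 2299: 26 days.
Total: 25 + 150 + 26 = 201 days.

201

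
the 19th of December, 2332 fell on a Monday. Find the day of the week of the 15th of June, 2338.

December 19, 2332 → December 19, 2333: 365 days.
December 19, 2333 → December 19, 2334: 365 days.
December 19, 2334 → December 19, 2335: 365 days.
December 19, 2335 → December 19, 2336: 366 days (2336 is a leap year).
December 19, 2336 → December 19, 2337: 365 days.
December 2337: 31 − 19 = 12 days remain.
Then January (31), February 2338 (28), March (31), April (30), May (31): 31 + 28 + 31 + 30 + 31 = 151 days.
June 1–15, 2338: 15 days.
Residual: 178 days.
Total: 2004 days.
2004 mod 7 = 2, so 2 days after Monday is Wednesday.

Wednesday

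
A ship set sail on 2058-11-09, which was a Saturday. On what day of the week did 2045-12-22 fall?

Friday

Count forward from the earlier date (December 22, 2045) to the later (November 9, 2058):
Day-of-year of December 22, 2045: 356.
Day-of-year of November 9, 2058: 313.
2045 has 365 days, so 365 − 356 = 9 days remain in 2045.
Full years 2046–2057: 9 common + 3 leap = 9×365 + 3×366 = 4383 days.
Total: 9 + 4383 + 313 = 4705 days.
4705 mod 7 = 1, so 1 day before Saturday is Friday.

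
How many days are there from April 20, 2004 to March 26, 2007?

1070

Day-of-year of April 20, 2004: 111.
Day-of-year of March 26, 2007: 85.
2004 has 366 days, so 366 − 111 = 255 days remain in 2004.
Full years: 2005: 365; 2006: 365. Sum = 730.
Total: 255 + 730 + 85 = 1070 days.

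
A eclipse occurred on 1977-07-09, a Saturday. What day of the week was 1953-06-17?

Count forward from the earlier date (June 17, 1953) to the later (July 9, 1977):
Day-of-year of June 17, 1953: 168.
Day-of-year of July 9, 1977: 190.
1953 has 365 days, so 365 − 168 = 197 days remain in 1953.
Full years 1954–1976: 17 common + 6 leap = 17×365 + 6×366 = 8401 days.
Total: 197 + 8401 + 190 = 8788 days.
8788 mod 7 = 3, so 3 days before Saturday is Wednesday.

Wednesday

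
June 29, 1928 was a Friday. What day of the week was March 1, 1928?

Thursday

Count forward from the earlier date (March 1, 1928) to the later (June 29, 1928):
March 1928: 31 − 1 = 30 days remain.
Then April (30), May (31): 30 + 31 = 61 days.
June 1–29, 1928: 29 days.
Total: 30 + 61 + 29 = 120 days.
120 mod 7 = 1, so 1 day before Friday is Thursday.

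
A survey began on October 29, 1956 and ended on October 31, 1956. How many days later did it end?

Within October 1956: 31 − 29 = 2 days.

2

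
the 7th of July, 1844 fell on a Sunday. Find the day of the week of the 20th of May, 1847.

July 7, 1844 → July 7, 1845: 365 days.
July 7, 1845 → July 7, 1846: 365 days.
July 1846: 31 − 7 = 24 days remain.
Then 9 full months totalling 273 days.
May 1–20, 1847: 20 days.
Residual: 317 days.
Total: 1047 days.
1047 mod 7 = 4, so 4 days after Sunday is Thursday.

Thursday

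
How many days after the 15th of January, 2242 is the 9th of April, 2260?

6659

Day-of-year of January 15, 2242: 15.
Day-of-year of April 9, 2260: 100.
2242 has 365 days, so 365 − 15 = 350 days remain in 2242.
Full years 2243–2259: 13 common + 4 leap = 13×365 + 4×366 = 6209 days.
Total: 350 + 6209 + 100 = 6659 days.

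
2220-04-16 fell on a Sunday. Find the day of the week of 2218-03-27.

Friday

Count forward from the earlier date (March 27, 2218) to the later (April 16, 2220):
March 2218: 31 − 27 = 4 days remain.
Then 24 full months totalling 731 days.
April 1–16, 2220: 16 days.
Total: 4 + 731 + 16 = 751 days.
751 mod 7 = 2, so 2 days before Sunday is Friday.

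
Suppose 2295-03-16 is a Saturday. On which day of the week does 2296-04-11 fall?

Saturday

March 16, 2295 → March 16, 2296: 366 days (2296 is a leap year).
March 2296: 31 − 16 = 15 days remain.
April 1–11, 2296: 11 days.
Residual: 26 days.
Total: 392 days.
392 is a multiple of 7, so 2296-04-11 falls on the same weekday: Saturday.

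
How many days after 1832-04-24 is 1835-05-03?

1104

Day-of-year of April 24, 1832: 115.
Day-of-year of May 3, 1835: 123.
1832 has 366 days, so 366 − 115 = 251 days remain in 1832.
Full years: 1833: 365; 1834: 365. Sum = 730.
Total: 251 + 730 + 123 = 1104 days.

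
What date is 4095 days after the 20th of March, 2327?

the 5th of June, 2338

Count 4095 days after March 20, 2327:
Day-of-year of March 20, 2327: 79.
Day-of-year of June 5, 2338: 156.
2327 has 365 days, so 365 − 79 = 286 days remain in 2327.
Full years 2328–2337: 7 common + 3 leap = 7×365 + 3×366 = 3653 days.
Total: 286 + 3653 + 156 = 4095 days.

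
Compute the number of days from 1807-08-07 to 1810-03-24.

960

Day-of-year of August 7, 1807: 219.
Day-of-year of March 24, 1810: 83.
1807 has 365 days, so 365 − 219 = 146 days remain in 1807.
Full years: 1808: 366; 1809: 365. Sum = 731.
Total: 146 + 731 + 83 = 960 days.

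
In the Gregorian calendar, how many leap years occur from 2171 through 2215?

Years divisible by 4 in [2171, 2215]: 2172, 2176, 2180, 2184, 2188, 2192, 2196, 2200, 2204, 2208, 2212.
Of these, 2200 is divisible by 100 but not 400, so not leap.
Leap years: 11 − 1 = 10.

10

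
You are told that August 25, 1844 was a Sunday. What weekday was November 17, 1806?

Monday

Count forward from the earlier date (November 17, 1806) to the later (August 25, 1844):
Day-of-year of November 17, 1806: 321.
Day-of-year of August 25, 1844: 238.
1806 has 365 days, so 365 − 321 = 44 days remain in 1806.
Full years 1807–1843: 28 common + 9 leap = 28×365 + 9×366 = 13514 days.
Total: 44 + 13514 + 238 = 13796 days.
13796 mod 7 = 6, so 6 days before Sunday is Monday.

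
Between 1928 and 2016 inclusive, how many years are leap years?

Years divisible by 4: 1928, 1932, …, 2016 — 23 in all.
2000 is divisible by 400, so still leap.
No century exceptions apply. Count: 23.

23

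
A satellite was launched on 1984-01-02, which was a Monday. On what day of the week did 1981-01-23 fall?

Count forward from the earlier date (January 23, 1981) to the later (January 2, 1984):
January 23, 1981 → January 23, 1982: 365 days.
January 23, 1982 → January 23, 1983: 365 days.
January 1983: 31 − 23 = 8 days remain.
Then 11 full months totalling 334 days.
January 1–2, 1984: 2 days.
Residual: 344 days.
Total: 1074 days.
1074 mod 7 = 3, so 3 days before Monday is Friday.

Friday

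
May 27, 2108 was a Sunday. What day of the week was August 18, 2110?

Monday

May 27, 2108 → May 27, 2109: 365 days.
May 27, 2109 → May 27, 2110: 365 days.
May 2110: 31 − 27 = 4 days remain.
Then June (30), July (31): 30 + 31 = 61 days.
August 1–18, 2110: 18 days.
Residual: 83 days.
Total: 813 days.
813 mod 7 = 1, so 1 day after Sunday is Monday.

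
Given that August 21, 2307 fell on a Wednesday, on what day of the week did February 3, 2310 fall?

Thursday

Day-of-year of August 21, 2307: 233.
Day-of-year of February 3, 2310: 34.
2307 has 365 days, so 365 − 233 = 132 days remain in 2307.
Full years: 2308: 366; 2309: 365. Sum = 731.
Total: 132 + 731 + 34 = 897 days.
897 mod 7 = 1, so 1 day after Wednesday is Thursday.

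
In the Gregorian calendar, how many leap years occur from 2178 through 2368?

Years divisible by 4: 2180, 2184, …, 2368 — 48 in all.
Of these, 2200, 2300 are divisible by 100 but not 400, so not leap.
Leap years: 48 − 2 = 46.

46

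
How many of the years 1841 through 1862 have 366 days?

5

Years divisible by 4 in [1841, 1862]: 1844, 1848, 1852, 1856, 1860.
No century exceptions apply. Count: 5.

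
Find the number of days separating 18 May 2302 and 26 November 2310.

From May 18, 2302 to May 18, 2310: 8 years, of which 2 contain a Feb 29 — 6×365 + 2×366 = 2922 days.
May 2310: 31 − 18 = 13 days remain.
Then June (30), July (31), August (31), September (30), October (31): 30 + 31 + 31 + 30 + 31 = 153 days.
November 1–26, 2310: 26 days.
Residual: 192 days.
Total: 3114 days.

3114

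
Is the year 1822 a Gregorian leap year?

1822 is not a leap year.

No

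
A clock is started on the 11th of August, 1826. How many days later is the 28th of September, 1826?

48

August 1826: 31 − 11 = 20 days remain.
September 1–28, 1826: 28 days.
Total: 20 + 28 = 48 days.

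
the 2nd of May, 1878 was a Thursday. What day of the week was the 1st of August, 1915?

From May 2, 1878 to May 2, 1915: 37 years, of which 8 contain a Feb 29 — 29×365 + 8×366 = 13513 days.
(1900 is not a leap year (divisible by 100 but not 400).)
May 1915: 31 − 2 = 29 days remain.
Then June (30), July (31): 30 + 31 = 61 days.
August 1, 1915: 1 day.
Residual: 91 days.
Total: 13604 days.
13604 mod 7 = 3, so 3 days after Thursday is Sunday.

Sunday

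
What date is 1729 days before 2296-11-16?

2292-02-22

Count 1729 days before November 16, 2296:
February 22, 2292 → February 22, 2293: 366 days (2292 is a leap year).
February 22, 2293 → February 22, 2294: 365 days.
February 22, 2294 → February 22, 2295: 365 days.
February 22, 2295 → February 22, 2296: 365 days.
February 2296: 29 − 22 = 7 days remain (2296 is a leap year, so February has 29 days).
Then March (31), April (30), May (31), June (30), July (31), August (31), September (30), October (31): 31 + 30 + 31 + 30 + 31 + 31 + 30 + 31 = 245 days.
November 1–16, 2296: 16 days.
Residual: 268 days.
Total: 1729 days.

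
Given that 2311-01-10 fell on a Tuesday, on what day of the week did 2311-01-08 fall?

Sunday

Count forward from the earlier date (January 8, 2311) to the later (January 10, 2311):
Within January 2311: 10 − 8 = 2 days.
2 mod 7 = 2, so 2 days before Tuesday is Sunday.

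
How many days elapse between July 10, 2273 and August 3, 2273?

July 2273: 31 − 10 = 21 days remain.
August 1–3, 2273: 3 days.
Total: 21 + 3 = 24 days.

24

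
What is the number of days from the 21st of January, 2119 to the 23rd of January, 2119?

Within January 2119: 23 − 21 = 2 days.

2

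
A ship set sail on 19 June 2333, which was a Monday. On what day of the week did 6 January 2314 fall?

Tuesday

Count forward from the earlier date (January 6, 2314) to the later (June 19, 2333):
From January 6, 2314 to January 6, 2333: 19 years, of which 5 contain a Feb 29 — 14×365 + 5×366 = 6940 days.
January 2333: 31 − 6 = 25 days remain.
Then February 2333 (28), March (31), April (30), May (31): 28 + 31 + 30 + 31 = 120 days.
June 1–19, 2333: 19 days.
Residual: 164 days.
Total: 7104 days.
7104 mod 7 = 6, so 6 days before Monday is Tuesday.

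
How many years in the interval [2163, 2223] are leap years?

Years divisible by 4: 2164, 2168, …, 2220 — 15 in all.
Of these, 2200 is divisible by 100 but not 400, so not leap.
Leap years: 15 − 1 = 14.

14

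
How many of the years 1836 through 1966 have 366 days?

32

Years divisible by 4: 1836, 1840, …, 1964 — 33 in all.
Of these, 1900 is divisible by 100 but not 400, so not leap.
Leap years: 33 − 1 = 32.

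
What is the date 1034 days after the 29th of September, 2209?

the 29th of July, 2212

Count 1034 days after September 29, 2209:
Day-of-year of September 29, 2209: 272.
Day-of-year of July 29, 2212: 211.
2209 has 365 days, so 365 − 272 = 93 days remain in 2209.
Full years: 2210: 365; 2211: 365. Sum = 730.
Total: 93 + 730 + 211 = 1034 days.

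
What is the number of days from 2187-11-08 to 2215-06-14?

Day-of-year of November 8, 2187: 312.
Day-of-year of June 14, 2215: 165.
2187 has 365 days, so 365 − 312 = 53 days remain in 2187.
Full years 2188–2214: 21 common + 6 leap = 21×365 + 6×366 = 9861 days.
Total: 53 + 9861 + 165 = 10079 days.

10079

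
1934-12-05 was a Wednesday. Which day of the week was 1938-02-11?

Friday

December 5, 1934 → December 5, 1935: 365 days.
December 5, 1935 → December 5, 1936: 366 days (1936 is a leap year).
December 5, 1936 → December 5, 1937: 365 days.
December 1937: 31 − 5 = 26 days remain.
Then January (31): 31 days.
February 1–11, 1938: 11 days (1938 is not a leap year).
Residual: 68 days.
Total: 1164 days.
1164 mod 7 = 2, so 2 days after Wednesday is Friday.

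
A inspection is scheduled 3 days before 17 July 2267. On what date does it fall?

14 July 2267

Count 3 days before July 17, 2267:
Within July 2267: 17 − 14 = 3 days.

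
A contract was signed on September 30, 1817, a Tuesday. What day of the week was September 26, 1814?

Monday

Count forward from the earlier date (September 26, 1814) to the later (September 30, 1817):
Day-of-year of September 26, 1814: 269.
Day-of-year of September 30, 1817: 273.
1814 has 365 days, so 365 − 269 = 96 days remain in 1814.
Full years: 1815: 365; 1816: 366. Sum = 731.
Total: 96 + 731 + 273 = 1100 days.
1100 mod 7 = 1, so 1 day before Tuesday is Monday.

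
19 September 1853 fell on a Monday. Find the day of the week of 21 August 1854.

Monday

September 1853: 30 − 19 = 11 days remain.
Then 10 full months totalling 304 days.
August 1–21, 1854: 21 days.
Residual: 336 days.
Total: 336 days.
336 is a multiple of 7, so 21 August 1854 falls on the same weekday: Monday.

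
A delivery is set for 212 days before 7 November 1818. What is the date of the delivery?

9 April 1818

Count 212 days before November 7, 1818:
April 1818: 30 − 9 = 21 days remain.
Then May (31), June (30), July (31), August (31), September (30), October (31): 31 + 30 + 31 + 31 + 30 + 31 = 184 days.
November 1–7, 1818: 7 days.
Total: 21 + 184 + 7 = 212 days.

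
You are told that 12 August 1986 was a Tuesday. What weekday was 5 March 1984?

Monday

Count forward from the earlier date (March 5, 1984) to the later (August 12, 1986):
March 5, 1984 → March 5, 1985: 365 days.
March 5, 1985 → March 5, 1986: 365 days.
March 1986: 31 − 5 = 26 days remain.
Then April (30), May (31), June (30), July (31): 30 + 31 + 30 + 31 = 122 days.
August 1–12, 1986: 12 days.
Residual: 160 days.
Total: 890 days.
890 mod 7 = 1, so 1 day before Tuesday is Monday.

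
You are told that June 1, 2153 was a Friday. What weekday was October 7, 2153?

Sunday

June 2153: 30 − 1 = 29 days remain.
Then July (31), August (31), September (30): 31 + 31 + 30 = 92 days.
October 1–7, 2153: 7 days.
Total: 29 + 92 + 7 = 128 days.
128 mod 7 = 2, so 2 days after Friday is Sunday.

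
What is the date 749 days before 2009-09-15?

2007-08-28

Count 749 days before September 15, 2009:
Day-of-year of August 28, 2007: 240.
Day-of-year of September 15, 2009: 258.
2007 has 365 days, so 365 − 240 = 125 days remain in 2007.
Full years: 2008: 366. Sum = 366.
Total: 125 + 366 + 258 = 749 days.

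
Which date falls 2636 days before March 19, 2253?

December 30, 2245

Count 2636 days before March 19, 2253:
From December 30, 2245 to December 30, 2252: 7 years, of which 2 contain a Feb 29 — 5×365 + 2×366 = 2557 days.
December 2252: 31 − 30 = 1 day remains.
Then January (31), February 2253 (28): 31 + 28 = 59 days.
March 1–19, 2253: 19 days.
Residual: 79 days.
Total: 2636 days.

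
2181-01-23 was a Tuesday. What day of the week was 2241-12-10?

Friday

From January 23, 2181 to January 23, 2241: 60 years, of which 14 contain a Feb 29 — 46×365 + 14×366 = 21914 days.
(2200 is not a leap year (divisible by 100 but not 400).)
January 2241: 31 − 23 = 8 days remain.
Then 10 full months totalling 303 days.
December 1–10, 2241: 10 days.
Residual: 321 days.
Total: 22235 days.
22235 mod 7 = 3, so 3 days after Tuesday is Friday.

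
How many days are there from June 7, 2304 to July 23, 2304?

46

June 2304: 30 − 7 = 23 days remain.
July 1–23, 2304: 23 days.
Total: 23 + 23 = 46 days.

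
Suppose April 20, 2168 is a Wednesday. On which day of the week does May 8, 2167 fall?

Friday

Count forward from the earlier date (May 8, 2167) to the later (April 20, 2168):
May 2167: 31 − 8 = 23 days remain.
Then 10 full months totalling 305 days.
April 1–20, 2168: 20 days.
Residual: 348 days.
Total: 348 days.
348 mod 7 = 5, so 5 days before Wednesday is Friday.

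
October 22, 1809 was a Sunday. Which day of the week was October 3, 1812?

Saturday

October 22, 1809 → October 22, 1810: 365 days.
October 22, 1810 → October 22, 1811: 365 days.
October 1811: 31 − 22 = 9 days remain.
Then 11 full months totalling 335 days.
October 1–3, 1812: 3 days.
Residual: 347 days.
Total: 1077 days.
1077 mod 7 = 6, so 6 days after Sunday is Saturday.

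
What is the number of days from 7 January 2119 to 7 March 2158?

Day-of-year of January 7, 2119: 7.
Day-of-year of March 7, 2158: 66.
2119 has 365 days, so 365 − 7 = 358 days remain in 2119.
Full years 2120–2157: 28 common + 10 leap = 28×365 + 10×366 = 13880 days.
Total: 358 + 13880 + 66 = 14304 days.

14304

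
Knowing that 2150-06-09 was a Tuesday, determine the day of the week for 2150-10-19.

June 2150: 30 − 9 = 21 days remain.
Then July (31), August (31), September (30): 31 + 31 + 30 = 92 days.
October 1–19, 2150: 19 days.
Total: 21 + 92 + 19 = 132 days.
132 mod 7 = 6, so 6 days after Tuesday is Monday.

Monday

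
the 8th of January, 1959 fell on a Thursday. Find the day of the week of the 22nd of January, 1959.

Within January 1959: 22 − 8 = 14 days.
14 is a multiple of 7, so the 22nd of January, 1959 falls on the same weekday: Thursday.

Thursday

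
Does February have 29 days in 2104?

Yes

2104 is a leap year.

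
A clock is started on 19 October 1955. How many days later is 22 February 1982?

Day-of-year of October 19, 1955: 292.
Day-of-year of February 22, 1982: 53.
1955 has 365 days, so 365 − 292 = 73 days remain in 1955.
Full years 1956–1981: 19 common + 7 leap = 19×365 + 7×366 = 9497 days.
Total: 73 + 9497 + 53 = 9623 days.

9623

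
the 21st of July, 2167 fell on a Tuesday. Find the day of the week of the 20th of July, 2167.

Count forward from the earlier date (July 20, 2167) to the later (July 21, 2167):
Within July 2167: 21 − 20 = 1 day.
1 mod 7 = 1, so 1 day before Tuesday is Monday.

Monday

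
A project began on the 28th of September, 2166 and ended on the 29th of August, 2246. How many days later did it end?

Day-of-year of September 28, 2166: 271.
Day-of-year of August 29, 2246: 241.
2166 has 365 days, so 365 − 271 = 94 days remain in 2166.
Full years 2167–2245: 60 common + 19 leap = 60×365 + 19×366 = 28854 days.
Total: 94 + 28854 + 241 = 29189 days.

29189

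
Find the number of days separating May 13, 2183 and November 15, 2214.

11508

Day-of-year of May 13, 2183: 133.
Day-of-year of November 15, 2214: 319.
2183 has 365 days, so 365 − 133 = 232 days remain in 2183.
Full years 2184–2213: 23 common + 7 leap = 23×365 + 7×366 = 10957 days.
Total: 232 + 10957 + 319 = 11508 days.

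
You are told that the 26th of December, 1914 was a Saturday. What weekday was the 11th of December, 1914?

Count forward from the earlier date (December 11, 1914) to the later (December 26, 1914):
Within December 1914: 26 − 11 = 15 days.
15 mod 7 = 1, so 1 day before Saturday is Friday.

Friday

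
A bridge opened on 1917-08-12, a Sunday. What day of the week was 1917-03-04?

Count forward from the earlier date (March 4, 1917) to the later (August 12, 1917):
March 1917: 31 − 4 = 27 days remain.
Then April (30), May (31), June (30), July (31): 30 + 31 + 30 + 31 = 122 days.
August 1–12, 1917: 12 days.
Total: 27 + 122 + 12 = 161 days.
161 is a multiple of 7, so 1917-03-04 falls on the same weekday: Sunday.

Sunday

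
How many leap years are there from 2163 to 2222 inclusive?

Years divisible by 4: 2164, 2168, …, 2220 — 15 in all.
Of these, 2200 is divisible by 100 but not 400, so not leap.
Leap years: 15 − 1 = 14.

14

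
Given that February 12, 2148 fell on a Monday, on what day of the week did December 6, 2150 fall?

Day-of-year of February 12, 2148: 43.
Day-of-year of December 6, 2150: 340.
2148 has 366 days, so 366 − 43 = 323 days remain in 2148.
Full years: 2149: 365. Sum = 365.
Total: 323 + 365 + 340 = 1028 days.
1028 mod 7 = 6, so 6 days after Monday is Sunday.

Sunday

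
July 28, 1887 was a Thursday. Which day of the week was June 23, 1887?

Count forward from the earlier date (June 23, 1887) to the later (July 28, 1887):
June 1887: 30 − 23 = 7 days remain.
July 1–28, 1887: 28 days.
Total: 7 + 28 = 35 days.
35 is a multiple of 7, so June 23, 1887 falls on the same weekday: Thursday.

Thursday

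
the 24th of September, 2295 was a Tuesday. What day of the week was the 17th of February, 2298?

Thursday

Day-of-year of September 24, 2295: 267.
Day-of-year of February 17, 2298: 48.
2295 has 365 days, so 365 − 267 = 98 days remain in 2295.
Full years: 2296: 366; 2297: 365. Sum = 731.
Total: 98 + 731 + 48 = 877 days.
877 mod 7 = 2, so 2 days after Tuesday is Thursday.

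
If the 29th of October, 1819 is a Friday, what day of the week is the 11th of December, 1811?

Count forward from the earlier date (December 11, 1811) to the later (October 29, 1819):
Day-of-year of December 11, 1811: 345.
Day-of-year of October 29, 1819: 302.
1811 has 365 days, so 365 − 345 = 20 days remain in 1811.
Full years 1812–1818: 5 common + 2 leap = 5×365 + 2×366 = 2557 days.
Total: 20 + 2557 + 302 = 2879 days.
2879 mod 7 = 2, so 2 days before Friday is Wednesday.

Wednesday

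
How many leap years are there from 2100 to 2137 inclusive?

9

Years divisible by 4 in [2100, 2137]: 2100, 2104, 2108, 2112, 2116, 2120, 2124, 2128, 2132, 2136.
Of these, 2100 is divisible by 100 but not 400, so not leap.
Leap years: 10 − 1 = 9.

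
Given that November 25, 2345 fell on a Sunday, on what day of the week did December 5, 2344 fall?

Count forward from the earlier date (December 5, 2344) to the later (November 25, 2345):
Day-of-year of December 5, 2344: 340.
Day-of-year of November 25, 2345: 329.
2344 has 366 days, so 366 − 340 = 26 days remain in 2344.
Total: 26 + 329 = 355 days.
355 mod 7 = 5, so 5 days before Sunday is Tuesday.

Tuesday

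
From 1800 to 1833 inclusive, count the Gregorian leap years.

Years divisible by 4 in [1800, 1833]: 1800, 1804, 1808, 1812, 1816, 1820, 1824, 1828, 1832.
Of these, 1800 is divisible by 100 but not 400, so not leap.
Leap years: 9 − 1 = 8.

8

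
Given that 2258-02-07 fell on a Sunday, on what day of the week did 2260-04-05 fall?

Thursday

February 2258: 28 − 7 = 21 days remain (2258 is not a leap year, so February has 28 days).
Then 25 full months totalling 762 days.
April 1–5, 2260: 5 days.
Total: 21 + 762 + 5 = 788 days.
788 mod 7 = 4, so 4 days after Sunday is Thursday.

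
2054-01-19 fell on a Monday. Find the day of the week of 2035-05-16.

Wednesday

Count forward from the earlier date (May 16, 2035) to the later (January 19, 2054):
From May 16, 2035 to May 16, 2053: 18 years, of which 5 contain a Feb 29 — 13×365 + 5×366 = 6575 days.
May 2053: 31 − 16 = 15 days remain.
Then June (30), July (31), August (31), September (30), October (31), November (30), December (31): 30 + 31 + 31 + 30 + 31 + 30 + 31 = 214 days.
January 1–19, 2054: 19 days.
Residual: 248 days.
Total: 6823 days.
6823 mod 7 = 5, so 5 days before Monday is Wednesday.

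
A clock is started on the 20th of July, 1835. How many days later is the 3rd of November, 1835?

July 1835: 31 − 20 = 11 days remain.
Then August (31), September (30), October (31): 31 + 30 + 31 = 92 days.
November 1–3, 1835: 3 days.
Total: 11 + 92 + 3 = 106 days.

106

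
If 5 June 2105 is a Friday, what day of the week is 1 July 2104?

Tuesday

Count forward from the earlier date (July 1, 2104) to the later (June 5, 2105):
July 2104: 31 − 1 = 30 days remain.
Then 10 full months totalling 304 days.
June 1–5, 2105: 5 days.
Total: 30 + 304 + 5 = 339 days.
339 mod 7 = 3, so 3 days before Friday is Tuesday.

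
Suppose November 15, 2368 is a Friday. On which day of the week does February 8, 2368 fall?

Count forward from the earlier date (February 8, 2368) to the later (November 15, 2368):
February 2368: 29 − 8 = 21 days remain (2368 is a leap year, so February has 29 days).
Then March (31), April (30), May (31), June (30), July (31), August (31), September (30), October (31): 31 + 30 + 31 + 30 + 31 + 31 + 30 + 31 = 245 days.
November 1–15, 2368: 15 days.
Total: 21 + 245 + 15 = 281 days.
281 mod 7 = 1, so 1 day before Friday is Thursday.

Thursday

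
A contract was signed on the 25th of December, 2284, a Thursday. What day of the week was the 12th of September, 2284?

Friday

Count forward from the earlier date (September 12, 2284) to the later (December 25, 2284):
September 2284: 30 − 12 = 18 days remain.
Then October (31), November (30): 31 + 30 = 61 days.
December 1–25, 2284: 25 days.
Total: 18 + 61 + 25 = 104 days.
104 mod 7 = 6, so 6 days before Thursday is Friday.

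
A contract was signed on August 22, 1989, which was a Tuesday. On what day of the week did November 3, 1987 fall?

Tuesday

Count forward from the earlier date (November 3, 1987) to the later (August 22, 1989):
November 3, 1987 → November 3, 1988: 366 days (1988 is a leap year).
November 1988: 30 − 3 = 27 days remain.
Then December (31), January (31), February 1989 (28), March (31), April (30), May (31), June (30), July (31): 31 + 31 + 28 + 31 + 30 + 31 + 30 + 31 = 243 days.
August 1–22, 1989: 22 days.
Residual: 292 days.
Total: 658 days.
658 is a multiple of 7, so November 3, 1987 falls on the same weekday: Tuesday.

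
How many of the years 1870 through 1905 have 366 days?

Years divisible by 4 in [1870, 1905]: 1872, 1876, 1880, 1884, 1888, 1892, 1896, 1900, 1904.
Of these, 1900 is divisible by 100 but not 400, so not leap.
Leap years: 9 − 1 = 8.

8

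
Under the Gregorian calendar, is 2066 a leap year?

2066 is not a leap year.

No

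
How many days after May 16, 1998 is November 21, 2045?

17356

Day-of-year of May 16, 1998: 136.
Day-of-year of November 21, 2045: 325.
1998 has 365 days, so 365 − 136 = 229 days remain in 1998.
Full years 1999–2044: 34 common + 12 leap = 34×365 + 12×366 = 16802 days.
Total: 229 + 16802 + 325 = 17356 days.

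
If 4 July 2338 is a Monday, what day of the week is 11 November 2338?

July 2338: 31 − 4 = 27 days remain.
Then August (31), September (30), October (31): 31 + 30 + 31 = 92 days.
November 1–11, 2338: 11 days.
Total: 27 + 92 + 11 = 130 days.
130 mod 7 = 4, so 4 days after Monday is Friday.

Friday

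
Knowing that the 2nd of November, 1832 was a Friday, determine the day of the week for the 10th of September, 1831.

Saturday

Count forward from the earlier date (September 10, 1831) to the later (November 2, 1832):
Day-of-year of September 10, 1831: 253.
Day-of-year of November 2, 1832: 307.
1831 has 365 days, so 365 − 253 = 112 days remain in 1831.
Total: 112 + 307 = 419 days.
419 mod 7 = 6, so 6 days before Friday is Saturday.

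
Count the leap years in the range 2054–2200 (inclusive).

35

Years divisible by 4: 2056, 2060, …, 2200 — 37 in all.
Of these, 2100, 2200 are divisible by 100 but not 400, so not leap.
Leap years: 37 − 2 = 35.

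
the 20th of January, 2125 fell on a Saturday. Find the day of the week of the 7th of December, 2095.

Count forward from the earlier date (December 7, 2095) to the later (January 20, 2125):
Day-of-year of December 7, 2095: 341.
Day-of-year of January 20, 2125: 20.
2095 has 365 days, so 365 − 341 = 24 days remain in 2095.
Full years 2096–2124: 22 common + 7 leap = 22×365 + 7×366 = 10592 days.
Total: 24 + 10592 + 20 = 10636 days.
10636 mod 7 = 3, so 3 days before Saturday is Wednesday.

Wednesday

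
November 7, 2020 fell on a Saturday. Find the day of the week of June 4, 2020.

Count forward from the earlier date (June 4, 2020) to the later (November 7, 2020):
June 2020: 30 − 4 = 26 days remain.
Then July (31), August (31), September (30), October (31): 31 + 31 + 30 + 31 = 123 days.
November 1–7, 2020: 7 days.
Total: 26 + 123 + 7 = 156 days.
156 mod 7 = 2, so 2 days before Saturday is Thursday.

Thursday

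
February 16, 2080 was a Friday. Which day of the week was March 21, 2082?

Saturday

February 2080: 29 − 16 = 13 days remain (2080 is a leap year, so February has 29 days).
Then 24 full months totalling 730 days.
March 1–21, 2082: 21 days.
Total: 13 + 730 + 21 = 764 days.
764 mod 7 = 1, so 1 day after Friday is Saturday.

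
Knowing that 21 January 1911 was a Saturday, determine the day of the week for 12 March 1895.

Count forward from the earlier date (March 12, 1895) to the later (January 21, 1911):
Day-of-year of March 12, 1895: 71.
Day-of-year of January 21, 1911: 21.
1895 has 365 days, so 365 − 71 = 294 days remain in 1895.
Full years 1896–1910: 12 common + 3 leap = 12×365 + 3×366 = 5478 days.
Total: 294 + 5478 + 21 = 5793 days.
5793 mod 7 = 4, so 4 days before Saturday is Tuesday.

Tuesday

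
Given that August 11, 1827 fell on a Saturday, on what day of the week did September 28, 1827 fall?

August 1827: 31 − 11 = 20 days remain.
September 1–28, 1827: 28 days.
Total: 20 + 28 = 48 days.
48 mod 7 = 6, so 6 days after Saturday is Friday.

Friday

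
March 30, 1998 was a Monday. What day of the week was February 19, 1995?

Sunday

Count forward from the earlier date (February 19, 1995) to the later (March 30, 1998):
Day-of-year of February 19, 1995: 50.
Day-of-year of March 30, 1998: 89.
1995 has 365 days, so 365 − 50 = 315 days remain in 1995.
Full years: 1996: 366; 1997: 365. Sum = 731.
Total: 315 + 731 + 89 = 1135 days.
1135 mod 7 = 1, so 1 day before Monday is Sunday.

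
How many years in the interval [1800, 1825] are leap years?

Years divisible by 4 in [1800, 1825]: 1800, 1804, 1808, 1812, 1816, 1820, 1824.
Of these, 1800 is divisible by 100 but not 400, so not leap.
Leap years: 7 − 1 = 6.

6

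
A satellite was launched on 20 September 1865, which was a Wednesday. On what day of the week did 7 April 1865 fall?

Count forward from the earlier date (April 7, 1865) to the later (September 20, 1865):
April 1865: 30 − 7 = 23 days remain.
Then May (31), June (30), July (31), August (31): 31 + 30 + 31 + 31 = 123 days.
September 1–20, 1865: 20 days.
Total: 23 + 123 + 20 = 166 days.
166 mod 7 = 5, so 5 days before Wednesday is Friday.

Friday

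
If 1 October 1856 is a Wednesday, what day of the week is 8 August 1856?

Count forward from the earlier date (August 8, 1856) to the later (October 1, 1856):
August 1856: 31 − 8 = 23 days remain.
Then September (30): 30 days.
October 1, 1856: 1 day.
Total: 23 + 30 + 1 = 54 days.
54 mod 7 = 5, so 5 days before Wednesday is Friday.

Friday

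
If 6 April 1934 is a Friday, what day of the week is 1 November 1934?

Thursday

April 1934: 30 − 6 = 24 days remain.
Then May (31), June (30), July (31), August (31), September (30), October (31): 31 + 30 + 31 + 31 + 30 + 31 = 184 days.
November 1, 1934: 1 day.
Total: 24 + 184 + 1 = 209 days.
209 mod 7 = 6, so 6 days after Friday is Thursday.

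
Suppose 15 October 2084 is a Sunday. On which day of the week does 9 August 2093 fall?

Sunday

Day-of-year of October 15, 2084: 289.
Day-of-year of August 9, 2093: 221.
2084 has 366 days, so 366 − 289 = 77 days remain in 2084.
Full years 2085–2092: 6 common + 2 leap = 6×365 + 2×366 = 2922 days.
Total: 77 + 2922 + 221 = 3220 days.
3220 is a multiple of 7, so 9 August 2093 falls on the same weekday: Sunday.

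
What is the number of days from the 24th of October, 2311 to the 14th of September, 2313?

October 2311: 31 − 24 = 7 days remain.
Then 22 full months totalling 670 days.
September 1–14, 2313: 14 days.
Total: 7 + 670 + 14 = 691 days.

691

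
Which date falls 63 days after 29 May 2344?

31 July 2344

Count 63 days after May 29, 2344:
May 2344: 31 − 29 = 2 days remain.
Then June (30): 30 days.
July 1–31, 2344: 31 days.
Total: 2 + 30 + 31 = 63 days.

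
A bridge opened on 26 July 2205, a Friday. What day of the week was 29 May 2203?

Count forward from the earlier date (May 29, 2203) to the later (July 26, 2205):
May 2203: 31 − 29 = 2 days remain.
Then 25 full months totalling 761 days.
July 1–26, 2205: 26 days.
Total: 2 + 761 + 26 = 789 days.
789 mod 7 = 5, so 5 days before Friday is Sunday.

Sunday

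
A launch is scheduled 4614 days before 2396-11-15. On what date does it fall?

2384-03-29

Count 4614 days before November 15, 2396:
From March 29, 2384 to March 29, 2396: 12 years, of which 3 contain a Feb 29 — 9×365 + 3×366 = 4383 days.
March 2396: 31 − 29 = 2 days remain.
Then April (30), May (31), June (30), July (31), August (31), September (30), October (31): 30 + 31 + 30 + 31 + 31 + 30 + 31 = 214 days.
November 1–15, 2396: 15 days.
Residual: 231 days.
Total: 4614 days.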